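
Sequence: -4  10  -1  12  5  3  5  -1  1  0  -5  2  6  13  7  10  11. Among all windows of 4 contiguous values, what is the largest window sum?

41

Window sums for each of the 14 positions:
-4 10 -1 12 → sum 17
10 -1 12 5 → sum 26
-1 12 5 3 → sum 19
12 5 3 5 → sum 25
5 3 5 -1 → sum 12
3 5 -1 1 → sum 8
5 -1 1 0 → sum 5
-1 1 0 -5 → sum -5
1 0 -5 2 → sum -2
0 -5 2 6 → sum 3
-5 2 6 13 → sum 16
2 6 13 7 → sum 28
6 13 7 10 → sum 36
13 7 10 11 → sum 41
Largest of these is 41.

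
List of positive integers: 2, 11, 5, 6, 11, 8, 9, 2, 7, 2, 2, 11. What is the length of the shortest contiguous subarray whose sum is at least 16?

add 2: running sum 2 < 16
add 11: running sum 13 < 16
end 2: [11, 5] sum 16, len 2
end 3: [11, 5, 6] sum 22, len 3
end 4: [6, 11] sum 17, len 2
end 5: [11, 8] sum 19, len 2
end 6: [8, 9] sum 17, len 2
end 7: [8, 9, 2] sum 19, len 3
end 8: [9, 2, 7] sum 18, len 3
end 9: [9, 2, 7, 2] sum 20, len 4
end 10: [9, 2, 7, 2, 2] sum 22, len 5
end 11: [7, 2, 2, 11] sum 22, len 4
Shortest qualifying length: 2.

2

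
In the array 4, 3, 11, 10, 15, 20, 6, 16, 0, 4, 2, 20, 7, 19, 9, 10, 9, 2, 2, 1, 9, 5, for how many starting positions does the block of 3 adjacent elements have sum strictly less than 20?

6

[4, 3, 11] → sum 18  < 20 ✓
[3, 11, 10] → sum 24
[11, 10, 15] → sum 36
[10, 15, 20] → sum 45
[15, 20, 6] → sum 41
[20, 6, 16] → sum 42
[6, 16, 0] → sum 22
[16, 0, 4] → sum 20
[0, 4, 2] → sum 6  < 20 ✓
[4, 2, 20] → sum 26
[2, 20, 7] → sum 29
[20, 7, 19] → sum 46
[7, 19, 9] → sum 35
[19, 9, 10] → sum 38
[9, 10, 9] → sum 28
[10, 9, 2] → sum 21
[9, 2, 2] → sum 13  < 20 ✓
[2, 2, 1] → sum 5  < 20 ✓
[2, 1, 9] → sum 12  < 20 ✓
[1, 9, 5] → sum 15  < 20 ✓
6 windows satisfy the condition.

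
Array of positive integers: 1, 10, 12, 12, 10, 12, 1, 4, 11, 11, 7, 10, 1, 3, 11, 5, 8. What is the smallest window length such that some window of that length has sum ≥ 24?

2

add 1: running sum 1 < 24
add 10: running sum 11 < 24
add 12: running sum 23 < 24
end 3: [12, 12] sum 24, len 2
end 4: [12, 12, 10] sum 34, len 3
end 5: [12, 10, 12] sum 34, len 3
end 6: [12, 10, 12, 1] sum 35, len 4
end 7: [10, 12, 1, 4] sum 27, len 4
end 8: [12, 1, 4, 11] sum 28, len 4
end 9: [4, 11, 11] sum 26, len 3
end 10: [11, 11, 7] sum 29, len 3
end 11: [11, 7, 10] sum 28, len 3
end 12: [11, 7, 10, 1] sum 29, len 4
end 13: [11, 7, 10, 1, 3] sum 32, len 5
end 14: [10, 1, 3, 11] sum 25, len 4
end 15: [10, 1, 3, 11, 5] sum 30, len 5
end 16: [11, 5, 8] sum 24, len 3
Shortest qualifying length: 2.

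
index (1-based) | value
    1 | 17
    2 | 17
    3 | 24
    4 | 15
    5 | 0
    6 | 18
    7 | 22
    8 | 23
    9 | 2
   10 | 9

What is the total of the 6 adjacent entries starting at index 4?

80

Elements at indices 4..9: 15, 0, 18, 22, 23, 2
sum(15, 0, 18, 22, 23, 2) = 80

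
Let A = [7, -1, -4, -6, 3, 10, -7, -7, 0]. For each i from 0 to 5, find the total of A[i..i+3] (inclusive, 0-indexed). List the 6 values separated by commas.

[7, -1, -4, -6] → sum -4
[-1, -4, -6, 3] → sum -8
[-4, -6, 3, 10] → sum 3
[-6, 3, 10, -7] → sum 0
[3, 10, -7, -7] → sum -1
[10, -7, -7, 0] → sum -4

-4, -8, 3, 0, -1, -4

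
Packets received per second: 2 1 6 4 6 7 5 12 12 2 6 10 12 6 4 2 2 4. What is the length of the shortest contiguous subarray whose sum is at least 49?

6

Extend right; whenever the sum reaches 49, record the length and shrink from the left:
add 2: running sum 2 < 49
add 1: running sum 3 < 49
add 6: running sum 9 < 49
add 4: running sum 13 < 49
add 6: running sum 19 < 49
add 7: running sum 26 < 49
add 5: running sum 31 < 49
add 12: running sum 43 < 49
add 12: shortest ending here [6, 4, 6, 7, 5, 12, 12] sum 52, len 7
add 2: shortest ending here [6, 4, 6, 7, 5, 12, 12, 2] sum 54, len 8
add 6: shortest ending here [6, 7, 5, 12, 12, 2, 6] sum 50, len 7
add 10: shortest ending here [7, 5, 12, 12, 2, 6, 10] sum 54, len 7
add 12: shortest ending here [12, 12, 2, 6, 10, 12] sum 54, len 6
add 6: shortest ending here [12, 12, 2, 6, 10, 12, 6] sum 60, len 7
add 4: shortest ending here [12, 2, 6, 10, 12, 6, 4] sum 52, len 7
add 2: shortest ending here [12, 2, 6, 10, 12, 6, 4, 2] sum 54, len 8
add 2: shortest ending here [12, 2, 6, 10, 12, 6, 4, 2, 2] sum 56, len 9
add 4: shortest ending here [12, 2, 6, 10, 12, 6, 4, 2, 2, 4] sum 60, len 10
Shortest qualifying length: 6.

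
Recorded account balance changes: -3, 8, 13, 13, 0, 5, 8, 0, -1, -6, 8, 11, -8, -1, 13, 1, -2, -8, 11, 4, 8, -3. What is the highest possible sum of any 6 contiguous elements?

47

[-3, 8, 13, 13, 0, 5] → sum 36
[8, 13, 13, 0, 5, 8] → sum 47
[13, 13, 0, 5, 8, 0] → sum 39
[13, 0, 5, 8, 0, -1] → sum 25
[0, 5, 8, 0, -1, -6] → sum 6
[5, 8, 0, -1, -6, 8] → sum 14
[8, 0, -1, -6, 8, 11] → sum 20
[0, -1, -6, 8, 11, -8] → sum 4
[-1, -6, 8, 11, -8, -1] → sum 3
[-6, 8, 11, -8, -1, 13] → sum 17
[8, 11, -8, -1, 13, 1] → sum 24
[11, -8, -1, 13, 1, -2] → sum 14
[-8, -1, 13, 1, -2, -8] → sum -5
[-1, 13, 1, -2, -8, 11] → sum 14
[13, 1, -2, -8, 11, 4] → sum 19
[1, -2, -8, 11, 4, 8] → sum 14
[-2, -8, 11, 4, 8, -3] → sum 10
Highest of these is 47.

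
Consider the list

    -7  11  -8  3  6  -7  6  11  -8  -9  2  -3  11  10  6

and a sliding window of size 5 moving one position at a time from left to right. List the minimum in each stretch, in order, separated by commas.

-7 11 -8 3 6 → min -8
11 -8 3 6 -7 → min -8
-8 3 6 -7 6 → min -8
3 6 -7 6 11 → min -7
6 -7 6 11 -8 → min -8
-7 6 11 -8 -9 → min -9
6 11 -8 -9 2 → min -9
11 -8 -9 2 -3 → min -9
-8 -9 2 -3 11 → min -9
-9 2 -3 11 10 → min -9
2 -3 11 10 6 → min -3

-8, -8, -8, -7, -8, -9, -9, -9, -9, -9, -3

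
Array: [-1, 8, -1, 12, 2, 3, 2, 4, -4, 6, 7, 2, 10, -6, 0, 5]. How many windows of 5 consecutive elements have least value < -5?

[-1, 8, -1, 12, 2] → min -1
[8, -1, 12, 2, 3] → min -1
[-1, 12, 2, 3, 2] → min -1
[12, 2, 3, 2, 4] → min 2
[2, 3, 2, 4, -4] → min -4
[3, 2, 4, -4, 6] → min -4
[2, 4, -4, 6, 7] → min -4
[4, -4, 6, 7, 2] → min -4
[-4, 6, 7, 2, 10] → min -4
[6, 7, 2, 10, -6] → min -6  < -5 ✓
[7, 2, 10, -6, 0] → min -6  < -5 ✓
[2, 10, -6, 0, 5] → min -6  < -5 ✓
3 windows satisfy the condition.

3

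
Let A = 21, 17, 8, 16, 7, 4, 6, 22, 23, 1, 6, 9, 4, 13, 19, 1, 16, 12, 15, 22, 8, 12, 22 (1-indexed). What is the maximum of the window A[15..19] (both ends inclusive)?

Elements at indices 15..19: 19, 1, 16, 12, 15
max(19, 1, 16, 12, 15) = 19

19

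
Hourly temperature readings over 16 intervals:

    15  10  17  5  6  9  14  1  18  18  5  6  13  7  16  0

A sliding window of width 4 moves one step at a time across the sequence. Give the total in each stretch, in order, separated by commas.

47, 38, 37, 34, 30, 42, 51, 42, 47, 42, 31, 42, 36

[15, 10, 17, 5] → sum 47
[10, 17, 5, 6] → sum 38
[17, 5, 6, 9] → sum 37
[5, 6, 9, 14] → sum 34
[6, 9, 14, 1] → sum 30
[9, 14, 1, 18] → sum 42
[14, 1, 18, 18] → sum 51
[1, 18, 18, 5] → sum 42
[18, 18, 5, 6] → sum 47
[18, 5, 6, 13] → sum 42
[5, 6, 13, 7] → sum 31
[6, 13, 7, 16] → sum 42
[13, 7, 16, 0] → sum 36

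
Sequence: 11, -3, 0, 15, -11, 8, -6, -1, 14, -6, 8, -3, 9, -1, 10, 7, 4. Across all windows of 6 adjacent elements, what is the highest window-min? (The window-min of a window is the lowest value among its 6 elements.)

Window mins for each of the 12 positions:
[11, -3, 0, 15, -11, 8] → min -11
[-3, 0, 15, -11, 8, -6] → min -11
[0, 15, -11, 8, -6, -1] → min -11
[15, -11, 8, -6, -1, 14] → min -11
[-11, 8, -6, -1, 14, -6] → min -11
[8, -6, -1, 14, -6, 8] → min -6
[-6, -1, 14, -6, 8, -3] → min -6
[-1, 14, -6, 8, -3, 9] → min -6
[14, -6, 8, -3, 9, -1] → min -6
[-6, 8, -3, 9, -1, 10] → min -6
[8, -3, 9, -1, 10, 7] → min -3
[-3, 9, -1, 10, 7, 4] → min -3
Highest of these is -3.

-3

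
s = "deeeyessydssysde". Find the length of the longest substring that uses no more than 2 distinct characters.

add d: window [d] (1 distinct), len 1
add e: window [d, e] (2 distinct), len 2
add e: window [d, e, e] (2 distinct), len 3
add e: window [d, e, e, e] (2 distinct), len 4
add y: window [e, e, e, y] (2 distinct), len 4
add e: window [e, e, e, y, e] (2 distinct), len 5
add s: window [e, s] (2 distinct), len 2
add s: window [e, s, s] (2 distinct), len 3
add y: window [s, s, y] (2 distinct), len 3
add d: window [y, d] (2 distinct), len 2
add s: window [d, s] (2 distinct), len 2
add s: window [d, s, s] (2 distinct), len 3
add y: window [s, s, y] (2 distinct), len 3
add s: window [s, s, y, s] (2 distinct), len 4
add d: window [s, d] (2 distinct), len 2
add e: window [d, e] (2 distinct), len 2
Longest length with ≤2 distinct: 5.

5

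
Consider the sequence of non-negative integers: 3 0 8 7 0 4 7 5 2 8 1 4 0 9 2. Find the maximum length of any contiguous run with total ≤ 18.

5

Extend to the right; shrink from the left whenever the sum exceeds 18:
→ 3: sum 3, len 1
→ 0: sum 3, len 2
→ 8: sum 11, len 3
→ 7: sum 18, len 4
→ 0: sum 18, len 5
→ 4 (dropped 3, 0, 8): sum 11, len 3
→ 7: sum 18, len 4
→ 5 (dropped 7): sum 16, len 4
→ 2: sum 18, len 5
→ 8 (dropped 0, 4, 7): sum 15, len 3
→ 1: sum 16, len 4
→ 4 (dropped 5): sum 15, len 4
→ 0: sum 15, len 5
→ 9 (dropped 2, 8): sum 14, len 4
→ 2: sum 16, len 5
Longest length seen: 5.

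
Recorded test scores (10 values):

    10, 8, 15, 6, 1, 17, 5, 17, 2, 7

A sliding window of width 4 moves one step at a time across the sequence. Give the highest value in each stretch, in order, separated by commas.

Sliding a size-4 window across the 10 values:
(10, 8, 15, 6) → max 15
(8, 15, 6, 1) → max 15
(15, 6, 1, 17) → max 17
(6, 1, 17, 5) → max 17
(1, 17, 5, 17) → max 17
(17, 5, 17, 2) → max 17
(5, 17, 2, 7) → max 17

15, 15, 17, 17, 17, 17, 17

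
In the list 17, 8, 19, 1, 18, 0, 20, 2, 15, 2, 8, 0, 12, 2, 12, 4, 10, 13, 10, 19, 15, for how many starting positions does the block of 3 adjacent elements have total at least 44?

2

17 8 19 → sum 44  ≥ 44 ✓
8 19 1 → sum 28
19 1 18 → sum 38
1 18 0 → sum 19
18 0 20 → sum 38
0 20 2 → sum 22
20 2 15 → sum 37
2 15 2 → sum 19
15 2 8 → sum 25
2 8 0 → sum 10
8 0 12 → sum 20
0 12 2 → sum 14
12 2 12 → sum 26
2 12 4 → sum 18
12 4 10 → sum 26
4 10 13 → sum 27
10 13 10 → sum 33
13 10 19 → sum 42
10 19 15 → sum 44  ≥ 44 ✓
2 windows satisfy the condition.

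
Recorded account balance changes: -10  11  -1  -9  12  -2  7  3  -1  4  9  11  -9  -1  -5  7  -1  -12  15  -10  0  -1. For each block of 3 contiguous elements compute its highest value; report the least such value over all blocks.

-1

-10 11 -1 → max 11
11 -1 -9 → max 11
-1 -9 12 → max 12
-9 12 -2 → max 12
12 -2 7 → max 12
-2 7 3 → max 7
7 3 -1 → max 7
3 -1 4 → max 4
-1 4 9 → max 9
4 9 11 → max 11
9 11 -9 → max 11
11 -9 -1 → max 11
-9 -1 -5 → max -1
-1 -5 7 → max 7
-5 7 -1 → max 7
7 -1 -12 → max 7
-1 -12 15 → max 15
-12 15 -10 → max 15
15 -10 0 → max 15
-10 0 -1 → max 0
Least of these is -1.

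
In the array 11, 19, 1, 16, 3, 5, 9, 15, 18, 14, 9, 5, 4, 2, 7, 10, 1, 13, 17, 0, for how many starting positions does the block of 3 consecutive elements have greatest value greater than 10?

[11, 19, 1] → max 19  > 10 ✓
[19, 1, 16] → max 19  > 10 ✓
[1, 16, 3] → max 16  > 10 ✓
[16, 3, 5] → max 16  > 10 ✓
[3, 5, 9] → max 9
[5, 9, 15] → max 15  > 10 ✓
[9, 15, 18] → max 18  > 10 ✓
[15, 18, 14] → max 18  > 10 ✓
[18, 14, 9] → max 18  > 10 ✓
[14, 9, 5] → max 14  > 10 ✓
[9, 5, 4] → max 9
[5, 4, 2] → max 5
[4, 2, 7] → max 7
[2, 7, 10] → max 10
[7, 10, 1] → max 10
[10, 1, 13] → max 13  > 10 ✓
[1, 13, 17] → max 17  > 10 ✓
[13, 17, 0] → max 17  > 10 ✓
12 windows satisfy the condition.

12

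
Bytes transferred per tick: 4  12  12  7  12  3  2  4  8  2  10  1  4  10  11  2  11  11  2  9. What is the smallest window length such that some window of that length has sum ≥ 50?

add 4: running sum 4 < 50
add 12: running sum 16 < 50
add 12: running sum 28 < 50
add 7: running sum 35 < 50
add 12: running sum 47 < 50
add 3: shortest ending here [4, 12, 12, 7, 12, 3] sum 50, len 6
add 2: shortest ending here [4, 12, 12, 7, 12, 3, 2] sum 52, len 7
add 4: shortest ending here [12, 12, 7, 12, 3, 2, 4] sum 52, len 7
add 8: shortest ending here [12, 12, 7, 12, 3, 2, 4, 8] sum 60, len 8
add 2: shortest ending here [12, 7, 12, 3, 2, 4, 8, 2] sum 50, len 8
add 10: shortest ending here [12, 7, 12, 3, 2, 4, 8, 2, 10] sum 60, len 9
add 1: shortest ending here [12, 7, 12, 3, 2, 4, 8, 2, 10, 1] sum 61, len 10
add 4: shortest ending here [7, 12, 3, 2, 4, 8, 2, 10, 1, 4] sum 53, len 10
add 10: shortest ending here [12, 3, 2, 4, 8, 2, 10, 1, 4, 10] sum 56, len 10
add 11: shortest ending here [4, 8, 2, 10, 1, 4, 10, 11] sum 50, len 8
add 2: shortest ending here [4, 8, 2, 10, 1, 4, 10, 11, 2] sum 52, len 9
add 11: shortest ending here [2, 10, 1, 4, 10, 11, 2, 11] sum 51, len 8
add 11: shortest ending here [1, 4, 10, 11, 2, 11, 11] sum 50, len 7
add 2: shortest ending here [4, 10, 11, 2, 11, 11, 2] sum 51, len 7
add 9: shortest ending here [10, 11, 2, 11, 11, 2, 9] sum 56, len 7
Shortest qualifying length: 6.

6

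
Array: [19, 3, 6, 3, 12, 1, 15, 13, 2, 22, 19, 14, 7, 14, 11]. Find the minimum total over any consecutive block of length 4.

22

Window sums for each of the 12 positions:
[19, 3, 6, 3] → sum 31
[3, 6, 3, 12] → sum 24
[6, 3, 12, 1] → sum 22
[3, 12, 1, 15] → sum 31
[12, 1, 15, 13] → sum 41
[1, 15, 13, 2] → sum 31
[15, 13, 2, 22] → sum 52
[13, 2, 22, 19] → sum 56
[2, 22, 19, 14] → sum 57
[22, 19, 14, 7] → sum 62
[19, 14, 7, 14] → sum 54
[14, 7, 14, 11] → sum 46
Minimum of these is 22.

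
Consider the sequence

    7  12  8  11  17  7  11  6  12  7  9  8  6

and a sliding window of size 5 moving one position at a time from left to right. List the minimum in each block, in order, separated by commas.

[7, 12, 8, 11, 17] → min 7
[12, 8, 11, 17, 7] → min 7
[8, 11, 17, 7, 11] → min 7
[11, 17, 7, 11, 6] → min 6
[17, 7, 11, 6, 12] → min 6
[7, 11, 6, 12, 7] → min 6
[11, 6, 12, 7, 9] → min 6
[6, 12, 7, 9, 8] → min 6
[12, 7, 9, 8, 6] → min 6

7, 7, 7, 6, 6, 6, 6, 6, 6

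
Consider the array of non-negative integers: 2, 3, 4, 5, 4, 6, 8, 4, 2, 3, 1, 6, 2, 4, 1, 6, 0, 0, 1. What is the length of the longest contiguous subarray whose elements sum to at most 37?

[2] sum 2 len 1
[2, 3] sum 5 len 2
[2, 3, 4] sum 9 len 3
[2, 3, 4, 5] sum 14 len 4
[2, 3, 4, 5, 4] sum 18 len 5
[2, 3, 4, 5, 4, 6] sum 24 len 6
[2, 3, 4, 5, 4, 6, 8] sum 32 len 7
[2, 3, 4, 5, 4, 6, 8, 4] sum 36 len 8
[3, 4, 5, 4, 6, 8, 4, 2] sum 36 len 8
[4, 5, 4, 6, 8, 4, 2, 3] sum 36 len 8
[4, 5, 4, 6, 8, 4, 2, 3, 1] sum 37 len 9
[4, 6, 8, 4, 2, 3, 1, 6] sum 34 len 8
[4, 6, 8, 4, 2, 3, 1, 6, 2] sum 36 len 9
[6, 8, 4, 2, 3, 1, 6, 2, 4] sum 36 len 9
[6, 8, 4, 2, 3, 1, 6, 2, 4, 1] sum 37 len 10
[8, 4, 2, 3, 1, 6, 2, 4, 1, 6] sum 37 len 10
[8, 4, 2, 3, 1, 6, 2, 4, 1, 6, 0] sum 37 len 11
[8, 4, 2, 3, 1, 6, 2, 4, 1, 6, 0, 0] sum 37 len 12
[4, 2, 3, 1, 6, 2, 4, 1, 6, 0, 0, 1] sum 30 len 12
Longest length seen: 12.

12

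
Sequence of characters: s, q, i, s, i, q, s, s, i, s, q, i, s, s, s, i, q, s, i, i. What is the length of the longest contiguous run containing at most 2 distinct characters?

5

Extend right; when distinct count exceeds 2, shrink from the left:
add s: window [s] (1 distinct), len 1
add q: window [s, q] (2 distinct), len 2
add i: window [q, i] (2 distinct), len 2
add s: window [i, s] (2 distinct), len 2
add i: window [i, s, i] (2 distinct), len 3
add q: window [i, q] (2 distinct), len 2
add s: window [q, s] (2 distinct), len 2
add s: window [q, s, s] (2 distinct), len 3
add i: window [s, s, i] (2 distinct), len 3
add s: window [s, s, i, s] (2 distinct), len 4
add q: window [s, q] (2 distinct), len 2
add i: window [q, i] (2 distinct), len 2
add s: window [i, s] (2 distinct), len 2
add s: window [i, s, s] (2 distinct), len 3
add s: window [i, s, s, s] (2 distinct), len 4
add i: window [i, s, s, s, i] (2 distinct), len 5
add q: window [i, q] (2 distinct), len 2
add s: window [q, s] (2 distinct), len 2
add i: window [s, i] (2 distinct), len 2
add i: window [s, i, i] (2 distinct), len 3
Longest length with ≤2 distinct: 5.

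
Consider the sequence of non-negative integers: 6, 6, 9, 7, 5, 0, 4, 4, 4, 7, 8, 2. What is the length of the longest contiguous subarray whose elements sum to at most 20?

[6] sum 6 len 1
[6, 6] sum 12 len 2
[6, 9] sum 15 len 2
[9, 7] sum 16 len 2
[7, 5] sum 12 len 2
[7, 5, 0] sum 12 len 3
[7, 5, 0, 4] sum 16 len 4
[7, 5, 0, 4, 4] sum 20 len 5
[5, 0, 4, 4, 4] sum 17 len 5
[0, 4, 4, 4, 7] sum 19 len 5
[4, 7, 8] sum 19 len 3
[7, 8, 2] sum 17 len 3
Longest length seen: 5.

5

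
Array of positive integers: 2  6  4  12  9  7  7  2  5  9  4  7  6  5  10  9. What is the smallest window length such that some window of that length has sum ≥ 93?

Extend right; whenever the sum reaches 93, record the length and shrink from the left:
add 2: running sum 2 < 93
add 6: running sum 8 < 93
add 4: running sum 12 < 93
add 12: running sum 24 < 93
add 9: running sum 33 < 93
add 7: running sum 40 < 93
add 7: running sum 47 < 93
add 2: running sum 49 < 93
add 5: running sum 54 < 93
add 9: running sum 63 < 93
add 4: running sum 67 < 93
add 7: running sum 74 < 93
add 6: running sum 80 < 93
add 5: running sum 85 < 93
add 10: shortest ending here [6, 4, 12, 9, 7, 7, 2, 5, 9, 4, 7, 6, 5, 10] sum 93, len 14
add 9: shortest ending here [4, 12, 9, 7, 7, 2, 5, 9, 4, 7, 6, 5, 10, 9] sum 96, len 14
Shortest qualifying length: 14.

14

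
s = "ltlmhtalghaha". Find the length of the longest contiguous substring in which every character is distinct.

add l: [l] len 1
add t: [l, t] len 2
add l (repeat l, move left end past it): [t, l] len 2
add m: [t, l, m] len 3
add h: [t, l, m, h] len 4
add t (repeat t, move left end past it): [l, m, h, t] len 4
add a: [l, m, h, t, a] len 5
add l (repeat l, move left end past it): [m, h, t, a, l] len 5
add g: [m, h, t, a, l, g] len 6
add h (repeat h, move left end past it): [t, a, l, g, h] len 5
add a (repeat a, move left end past it): [l, g, h, a] len 4
add h (repeat h, move left end past it): [a, h] len 2
add a (repeat a, move left end past it): [h, a] len 2
Longest all-distinct length: 6.

6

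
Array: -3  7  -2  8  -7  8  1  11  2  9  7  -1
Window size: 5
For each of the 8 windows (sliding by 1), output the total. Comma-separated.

3, 14, 8, 21, 15, 31, 30, 28

[-3, 7, -2, 8, -7] → sum 3
[7, -2, 8, -7, 8] → sum 14
[-2, 8, -7, 8, 1] → sum 8
[8, -7, 8, 1, 11] → sum 21
[-7, 8, 1, 11, 2] → sum 15
[8, 1, 11, 2, 9] → sum 31
[1, 11, 2, 9, 7] → sum 30
[11, 2, 9, 7, -1] → sum 28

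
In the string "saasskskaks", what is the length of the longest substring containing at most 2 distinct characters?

[s] 1 distinct, len 1
[s, a] 2 distinct, len 2
[s, a, a] 2 distinct, len 3
[s, a, a, s] 2 distinct, len 4
[s, a, a, s, s] 2 distinct, len 5
[s, s, k] 2 distinct, len 3
[s, s, k, s] 2 distinct, len 4
[s, s, k, s, k] 2 distinct, len 5
[k, a] 2 distinct, len 2
[k, a, k] 2 distinct, len 3
[k, s] 2 distinct, len 2
Longest length with ≤2 distinct: 5.

5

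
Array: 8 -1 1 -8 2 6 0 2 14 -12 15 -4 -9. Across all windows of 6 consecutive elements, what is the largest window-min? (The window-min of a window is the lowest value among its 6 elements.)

-8

8 -1 1 -8 2 6 → min -8
-1 1 -8 2 6 0 → min -8
1 -8 2 6 0 2 → min -8
-8 2 6 0 2 14 → min -8
2 6 0 2 14 -12 → min -12
6 0 2 14 -12 15 → min -12
0 2 14 -12 15 -4 → min -12
2 14 -12 15 -4 -9 → min -12
Largest of these is -8.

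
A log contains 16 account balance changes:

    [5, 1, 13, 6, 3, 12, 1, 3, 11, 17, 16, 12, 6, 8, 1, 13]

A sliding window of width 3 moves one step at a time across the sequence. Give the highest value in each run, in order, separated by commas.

13, 13, 13, 12, 12, 12, 11, 17, 17, 17, 16, 12, 8, 13

Sliding a size-3 window across the 16 values:
5 1 13 → max 13
1 13 6 → max 13
13 6 3 → max 13
6 3 12 → max 12
3 12 1 → max 12
12 1 3 → max 12
1 3 11 → max 11
3 11 17 → max 17
11 17 16 → max 17
17 16 12 → max 17
16 12 6 → max 16
12 6 8 → max 12
6 8 1 → max 8
8 1 13 → max 13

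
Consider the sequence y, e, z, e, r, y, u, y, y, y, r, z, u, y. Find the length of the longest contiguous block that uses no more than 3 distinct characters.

[y] 1 distinct, len 1
[y, e] 2 distinct, len 2
[y, e, z] 3 distinct, len 3
[y, e, z, e] 3 distinct, len 4
[e, z, e, r] 3 distinct, len 4
[e, r, y] 3 distinct, len 3
[r, y, u] 3 distinct, len 3
[r, y, u, y] 3 distinct, len 4
[r, y, u, y, y] 3 distinct, len 5
[r, y, u, y, y, y] 3 distinct, len 6
[r, y, u, y, y, y, r] 3 distinct, len 7
[y, y, y, r, z] 3 distinct, len 5
[r, z, u] 3 distinct, len 3
[z, u, y] 3 distinct, len 3
Longest length with ≤3 distinct: 7.

7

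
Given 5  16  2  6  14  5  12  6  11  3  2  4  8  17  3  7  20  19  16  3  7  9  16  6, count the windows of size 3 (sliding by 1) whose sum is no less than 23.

5 16 2 → sum 23  ≥ 23 ✓
16 2 6 → sum 24  ≥ 23 ✓
2 6 14 → sum 22
6 14 5 → sum 25  ≥ 23 ✓
14 5 12 → sum 31  ≥ 23 ✓
5 12 6 → sum 23  ≥ 23 ✓
12 6 11 → sum 29  ≥ 23 ✓
6 11 3 → sum 20
11 3 2 → sum 16
3 2 4 → sum 9
2 4 8 → sum 14
4 8 17 → sum 29  ≥ 23 ✓
8 17 3 → sum 28  ≥ 23 ✓
17 3 7 → sum 27  ≥ 23 ✓
3 7 20 → sum 30  ≥ 23 ✓
7 20 19 → sum 46  ≥ 23 ✓
20 19 16 → sum 55  ≥ 23 ✓
19 16 3 → sum 38  ≥ 23 ✓
16 3 7 → sum 26  ≥ 23 ✓
3 7 9 → sum 19
7 9 16 → sum 32  ≥ 23 ✓
9 16 6 → sum 31  ≥ 23 ✓
16 windows satisfy the condition.

16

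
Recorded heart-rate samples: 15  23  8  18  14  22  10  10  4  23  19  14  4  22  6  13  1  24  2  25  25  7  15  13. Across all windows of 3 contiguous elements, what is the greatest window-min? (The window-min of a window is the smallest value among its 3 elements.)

14

(15, 23, 8) → min 8
(23, 8, 18) → min 8
(8, 18, 14) → min 8
(18, 14, 22) → min 14
(14, 22, 10) → min 10
(22, 10, 10) → min 10
(10, 10, 4) → min 4
(10, 4, 23) → min 4
(4, 23, 19) → min 4
(23, 19, 14) → min 14
(19, 14, 4) → min 4
(14, 4, 22) → min 4
(4, 22, 6) → min 4
(22, 6, 13) → min 6
(6, 13, 1) → min 1
(13, 1, 24) → min 1
(1, 24, 2) → min 1
(24, 2, 25) → min 2
(2, 25, 25) → min 2
(25, 25, 7) → min 7
(25, 7, 15) → min 7
(7, 15, 13) → min 7
Greatest of these is 14.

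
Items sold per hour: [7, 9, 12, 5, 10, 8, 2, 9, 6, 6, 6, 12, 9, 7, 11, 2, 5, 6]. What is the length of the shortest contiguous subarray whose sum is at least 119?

add 7: running sum 7 < 119
add 9: running sum 16 < 119
add 12: running sum 28 < 119
add 5: running sum 33 < 119
add 10: running sum 43 < 119
add 8: running sum 51 < 119
add 2: running sum 53 < 119
add 9: running sum 62 < 119
add 6: running sum 68 < 119
add 6: running sum 74 < 119
add 6: running sum 80 < 119
add 12: running sum 92 < 119
add 9: running sum 101 < 119
add 7: running sum 108 < 119
end 14: [7, 9, 12, 5, 10, 8, 2, 9, 6, 6, 6, 12, 9, 7, 11] sum 119, len 15
end 15: [7, 9, 12, 5, 10, 8, 2, 9, 6, 6, 6, 12, 9, 7, 11, 2] sum 121, len 16
end 16: [9, 12, 5, 10, 8, 2, 9, 6, 6, 6, 12, 9, 7, 11, 2, 5] sum 119, len 16
end 17: [9, 12, 5, 10, 8, 2, 9, 6, 6, 6, 12, 9, 7, 11, 2, 5, 6] sum 125, len 17
Shortest qualifying length: 15.

15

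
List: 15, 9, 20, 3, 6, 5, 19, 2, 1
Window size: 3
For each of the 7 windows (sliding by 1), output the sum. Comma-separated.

44, 32, 29, 14, 30, 26, 22

Sliding a size-3 window across the 9 values:
15 9 20 → sum 44
9 20 3 → sum 32
20 3 6 → sum 29
3 6 5 → sum 14
6 5 19 → sum 30
5 19 2 → sum 26
19 2 1 → sum 22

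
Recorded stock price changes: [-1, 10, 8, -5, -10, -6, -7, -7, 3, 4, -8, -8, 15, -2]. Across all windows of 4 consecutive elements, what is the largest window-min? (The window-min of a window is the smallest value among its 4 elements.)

-5

[-1, 10, 8, -5] → min -5
[10, 8, -5, -10] → min -10
[8, -5, -10, -6] → min -10
[-5, -10, -6, -7] → min -10
[-10, -6, -7, -7] → min -10
[-6, -7, -7, 3] → min -7
[-7, -7, 3, 4] → min -7
[-7, 3, 4, -8] → min -8
[3, 4, -8, -8] → min -8
[4, -8, -8, 15] → min -8
[-8, -8, 15, -2] → min -8
Largest of these is -5.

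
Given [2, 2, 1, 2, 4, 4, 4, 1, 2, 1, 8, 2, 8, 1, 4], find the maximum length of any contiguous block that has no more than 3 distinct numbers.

[2] 1 distinct, len 1
[2, 2] 1 distinct, len 2
[2, 2, 1] 2 distinct, len 3
[2, 2, 1, 2] 2 distinct, len 4
[2, 2, 1, 2, 4] 3 distinct, len 5
[2, 2, 1, 2, 4, 4] 3 distinct, len 6
[2, 2, 1, 2, 4, 4, 4] 3 distinct, len 7
[2, 2, 1, 2, 4, 4, 4, 1] 3 distinct, len 8
[2, 2, 1, 2, 4, 4, 4, 1, 2] 3 distinct, len 9
[2, 2, 1, 2, 4, 4, 4, 1, 2, 1] 3 distinct, len 10
[1, 2, 1, 8] 3 distinct, len 4
[1, 2, 1, 8, 2] 3 distinct, len 5
[1, 2, 1, 8, 2, 8] 3 distinct, len 6
[1, 2, 1, 8, 2, 8, 1] 3 distinct, len 7
[8, 1, 4] 3 distinct, len 3
Longest length with ≤3 distinct: 10.

10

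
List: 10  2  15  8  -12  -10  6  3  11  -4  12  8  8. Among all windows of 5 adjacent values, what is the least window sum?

[10, 2, 15, 8, -12] → sum 23
[2, 15, 8, -12, -10] → sum 3
[15, 8, -12, -10, 6] → sum 7
[8, -12, -10, 6, 3] → sum -5
[-12, -10, 6, 3, 11] → sum -2
[-10, 6, 3, 11, -4] → sum 6
[6, 3, 11, -4, 12] → sum 28
[3, 11, -4, 12, 8] → sum 30
[11, -4, 12, 8, 8] → sum 35
Least of these is -5.

-5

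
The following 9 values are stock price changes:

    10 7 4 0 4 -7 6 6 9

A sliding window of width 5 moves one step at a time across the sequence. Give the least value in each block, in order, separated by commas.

0, -7, -7, -7, -7

(10, 7, 4, 0, 4) → min 0
(7, 4, 0, 4, -7) → min -7
(4, 0, 4, -7, 6) → min -7
(0, 4, -7, 6, 6) → min -7
(4, -7, 6, 6, 9) → min -7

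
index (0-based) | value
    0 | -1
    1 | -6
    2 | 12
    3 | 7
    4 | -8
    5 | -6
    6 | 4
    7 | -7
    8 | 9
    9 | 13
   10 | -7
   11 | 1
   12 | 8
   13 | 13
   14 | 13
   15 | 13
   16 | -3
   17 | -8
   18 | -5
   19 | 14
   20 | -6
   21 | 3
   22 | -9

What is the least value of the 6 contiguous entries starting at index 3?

-8

Elements at indices 3..8: 7, -8, -6, 4, -7, 9
min(7, -8, -6, 4, -7, 9) = -8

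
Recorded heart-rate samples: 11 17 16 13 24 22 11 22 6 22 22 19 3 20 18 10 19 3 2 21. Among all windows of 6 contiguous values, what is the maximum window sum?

11 17 16 13 24 22 → sum 103
17 16 13 24 22 11 → sum 103
16 13 24 22 11 22 → sum 108
13 24 22 11 22 6 → sum 98
24 22 11 22 6 22 → sum 107
22 11 22 6 22 22 → sum 105
11 22 6 22 22 19 → sum 102
22 6 22 22 19 3 → sum 94
6 22 22 19 3 20 → sum 92
22 22 19 3 20 18 → sum 104
22 19 3 20 18 10 → sum 92
19 3 20 18 10 19 → sum 89
3 20 18 10 19 3 → sum 73
20 18 10 19 3 2 → sum 72
18 10 19 3 2 21 → sum 73
Maximum of these is 108.

108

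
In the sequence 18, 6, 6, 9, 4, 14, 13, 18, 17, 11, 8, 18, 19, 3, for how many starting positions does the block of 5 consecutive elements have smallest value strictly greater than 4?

(18, 6, 6, 9, 4) → min 4
(6, 6, 9, 4, 14) → min 4
(6, 9, 4, 14, 13) → min 4
(9, 4, 14, 13, 18) → min 4
(4, 14, 13, 18, 17) → min 4
(14, 13, 18, 17, 11) → min 11  > 4 ✓
(13, 18, 17, 11, 8) → min 8  > 4 ✓
(18, 17, 11, 8, 18) → min 8  > 4 ✓
(17, 11, 8, 18, 19) → min 8  > 4 ✓
(11, 8, 18, 19, 3) → min 3
4 windows satisfy the condition.

4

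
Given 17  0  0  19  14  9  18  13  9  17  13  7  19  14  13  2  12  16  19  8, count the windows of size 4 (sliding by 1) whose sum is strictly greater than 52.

[17, 0, 0, 19] → sum 36
[0, 0, 19, 14] → sum 33
[0, 19, 14, 9] → sum 42
[19, 14, 9, 18] → sum 60  > 52 ✓
[14, 9, 18, 13] → sum 54  > 52 ✓
[9, 18, 13, 9] → sum 49
[18, 13, 9, 17] → sum 57  > 52 ✓
[13, 9, 17, 13] → sum 52
[9, 17, 13, 7] → sum 46
[17, 13, 7, 19] → sum 56  > 52 ✓
[13, 7, 19, 14] → sum 53  > 52 ✓
[7, 19, 14, 13] → sum 53  > 52 ✓
[19, 14, 13, 2] → sum 48
[14, 13, 2, 12] → sum 41
[13, 2, 12, 16] → sum 43
[2, 12, 16, 19] → sum 49
[12, 16, 19, 8] → sum 55  > 52 ✓
7 windows satisfy the condition.

7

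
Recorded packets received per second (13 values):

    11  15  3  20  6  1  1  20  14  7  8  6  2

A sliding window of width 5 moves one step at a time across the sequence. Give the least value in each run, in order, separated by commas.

3, 1, 1, 1, 1, 1, 1, 6, 2

Sliding a size-5 window across the 13 values:
[11, 15, 3, 20, 6] → min 3
[15, 3, 20, 6, 1] → min 1
[3, 20, 6, 1, 1] → min 1
[20, 6, 1, 1, 20] → min 1
[6, 1, 1, 20, 14] → min 1
[1, 1, 20, 14, 7] → min 1
[1, 20, 14, 7, 8] → min 1
[20, 14, 7, 8, 6] → min 6
[14, 7, 8, 6, 2] → min 2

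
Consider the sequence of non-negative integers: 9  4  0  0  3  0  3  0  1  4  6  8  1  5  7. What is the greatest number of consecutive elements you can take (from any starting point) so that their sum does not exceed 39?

13

[9] sum 9 len 1
[9, 4] sum 13 len 2
[9, 4, 0] sum 13 len 3
[9, 4, 0, 0] sum 13 len 4
[9, 4, 0, 0, 3] sum 16 len 5
[9, 4, 0, 0, 3, 0] sum 16 len 6
[9, 4, 0, 0, 3, 0, 3] sum 19 len 7
[9, 4, 0, 0, 3, 0, 3, 0] sum 19 len 8
[9, 4, 0, 0, 3, 0, 3, 0, 1] sum 20 len 9
[9, 4, 0, 0, 3, 0, 3, 0, 1, 4] sum 24 len 10
[9, 4, 0, 0, 3, 0, 3, 0, 1, 4, 6] sum 30 len 11
[9, 4, 0, 0, 3, 0, 3, 0, 1, 4, 6, 8] sum 38 len 12
[9, 4, 0, 0, 3, 0, 3, 0, 1, 4, 6, 8, 1] sum 39 len 13
[4, 0, 0, 3, 0, 3, 0, 1, 4, 6, 8, 1, 5] sum 35 len 13
[0, 0, 3, 0, 3, 0, 1, 4, 6, 8, 1, 5, 7] sum 38 len 13
Longest length seen: 13.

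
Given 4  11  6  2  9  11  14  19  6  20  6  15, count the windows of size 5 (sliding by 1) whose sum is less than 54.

[4, 11, 6, 2, 9] → sum 32  < 54 ✓
[11, 6, 2, 9, 11] → sum 39  < 54 ✓
[6, 2, 9, 11, 14] → sum 42  < 54 ✓
[2, 9, 11, 14, 19] → sum 55
[9, 11, 14, 19, 6] → sum 59
[11, 14, 19, 6, 20] → sum 70
[14, 19, 6, 20, 6] → sum 65
[19, 6, 20, 6, 15] → sum 66
3 windows satisfy the condition.

3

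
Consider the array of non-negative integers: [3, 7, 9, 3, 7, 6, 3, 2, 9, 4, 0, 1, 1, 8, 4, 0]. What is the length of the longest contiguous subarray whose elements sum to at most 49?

13

Extend to the right; shrink from the left whenever the sum exceeds 49:
→ 3: sum 3, len 1
→ 7: sum 10, len 2
→ 9: sum 19, len 3
→ 3: sum 22, len 4
→ 7: sum 29, len 5
→ 6: sum 35, len 6
→ 3: sum 38, len 7
→ 2: sum 40, len 8
→ 9: sum 49, len 9
→ 4 (dropped 3, 7): sum 43, len 8
→ 0: sum 43, len 9
→ 1: sum 44, len 10
→ 1: sum 45, len 11
→ 8 (dropped 9): sum 44, len 11
→ 4: sum 48, len 12
→ 0: sum 48, len 13
Longest length seen: 13.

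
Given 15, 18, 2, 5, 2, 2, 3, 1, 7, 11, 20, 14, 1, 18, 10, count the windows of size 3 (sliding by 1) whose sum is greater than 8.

11

(15, 18, 2) → sum 35  > 8 ✓
(18, 2, 5) → sum 25  > 8 ✓
(2, 5, 2) → sum 9  > 8 ✓
(5, 2, 2) → sum 9  > 8 ✓
(2, 2, 3) → sum 7
(2, 3, 1) → sum 6
(3, 1, 7) → sum 11  > 8 ✓
(1, 7, 11) → sum 19  > 8 ✓
(7, 11, 20) → sum 38  > 8 ✓
(11, 20, 14) → sum 45  > 8 ✓
(20, 14, 1) → sum 35  > 8 ✓
(14, 1, 18) → sum 33  > 8 ✓
(1, 18, 10) → sum 29  > 8 ✓
11 windows satisfy the condition.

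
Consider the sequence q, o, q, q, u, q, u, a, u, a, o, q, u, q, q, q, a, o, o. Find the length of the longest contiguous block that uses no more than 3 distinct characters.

8

[q] 1 distinct, len 1
[q, o] 2 distinct, len 2
[q, o, q] 2 distinct, len 3
[q, o, q, q] 2 distinct, len 4
[q, o, q, q, u] 3 distinct, len 5
[q, o, q, q, u, q] 3 distinct, len 6
[q, o, q, q, u, q, u] 3 distinct, len 7
[q, q, u, q, u, a] 3 distinct, len 6
[q, q, u, q, u, a, u] 3 distinct, len 7
[q, q, u, q, u, a, u, a] 3 distinct, len 8
[u, a, u, a, o] 3 distinct, len 5
[a, o, q] 3 distinct, len 3
[o, q, u] 3 distinct, len 3
[o, q, u, q] 3 distinct, len 4
[o, q, u, q, q] 3 distinct, len 5
[o, q, u, q, q, q] 3 distinct, len 6
[q, u, q, q, q, a] 3 distinct, len 6
[q, q, q, a, o] 3 distinct, len 5
[q, q, q, a, o, o] 3 distinct, len 6
Longest length with ≤3 distinct: 8.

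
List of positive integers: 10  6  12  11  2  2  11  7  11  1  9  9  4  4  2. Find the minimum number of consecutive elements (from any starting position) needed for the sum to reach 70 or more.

9

Extend right; whenever the sum reaches 70, record the length and shrink from the left:
add 10: running sum 10 < 70
add 6: running sum 16 < 70
add 12: running sum 28 < 70
add 11: running sum 39 < 70
add 2: running sum 41 < 70
add 2: running sum 43 < 70
add 11: running sum 54 < 70
add 7: running sum 61 < 70
end 8: [10, 6, 12, 11, 2, 2, 11, 7, 11] sum 72, len 9
end 9: [10, 6, 12, 11, 2, 2, 11, 7, 11, 1] sum 73, len 10
end 10: [6, 12, 11, 2, 2, 11, 7, 11, 1, 9] sum 72, len 10
end 11: [12, 11, 2, 2, 11, 7, 11, 1, 9, 9] sum 75, len 10
end 12: [12, 11, 2, 2, 11, 7, 11, 1, 9, 9, 4] sum 79, len 11
end 13: [11, 2, 2, 11, 7, 11, 1, 9, 9, 4, 4] sum 71, len 11
end 14: [11, 2, 2, 11, 7, 11, 1, 9, 9, 4, 4, 2] sum 73, len 12
Shortest qualifying length: 9.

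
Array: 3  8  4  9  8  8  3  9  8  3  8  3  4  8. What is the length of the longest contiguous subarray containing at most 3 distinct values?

9

add 3: window [3] (1 distinct), len 1
add 8: window [3, 8] (2 distinct), len 2
add 4: window [3, 8, 4] (3 distinct), len 3
add 9: window [8, 4, 9] (3 distinct), len 3
add 8: window [8, 4, 9, 8] (3 distinct), len 4
add 8: window [8, 4, 9, 8, 8] (3 distinct), len 5
add 3: window [9, 8, 8, 3] (3 distinct), len 4
add 9: window [9, 8, 8, 3, 9] (3 distinct), len 5
add 8: window [9, 8, 8, 3, 9, 8] (3 distinct), len 6
add 3: window [9, 8, 8, 3, 9, 8, 3] (3 distinct), len 7
add 8: window [9, 8, 8, 3, 9, 8, 3, 8] (3 distinct), len 8
add 3: window [9, 8, 8, 3, 9, 8, 3, 8, 3] (3 distinct), len 9
add 4: window [8, 3, 8, 3, 4] (3 distinct), len 5
add 8: window [8, 3, 8, 3, 4, 8] (3 distinct), len 6
Longest length with ≤3 distinct: 9.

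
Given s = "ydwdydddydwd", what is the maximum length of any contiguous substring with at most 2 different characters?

7

[y] 1 distinct, len 1
[y, d] 2 distinct, len 2
[d, w] 2 distinct, len 2
[d, w, d] 2 distinct, len 3
[d, y] 2 distinct, len 2
[d, y, d] 2 distinct, len 3
[d, y, d, d] 2 distinct, len 4
[d, y, d, d, d] 2 distinct, len 5
[d, y, d, d, d, y] 2 distinct, len 6
[d, y, d, d, d, y, d] 2 distinct, len 7
[d, w] 2 distinct, len 2
[d, w, d] 2 distinct, len 3
Longest length with ≤2 distinct: 7.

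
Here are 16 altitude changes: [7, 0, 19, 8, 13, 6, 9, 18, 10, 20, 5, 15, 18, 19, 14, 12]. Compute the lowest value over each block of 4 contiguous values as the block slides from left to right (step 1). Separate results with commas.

0, 0, 6, 6, 6, 6, 9, 5, 5, 5, 5, 14, 12

[7, 0, 19, 8] → min 0
[0, 19, 8, 13] → min 0
[19, 8, 13, 6] → min 6
[8, 13, 6, 9] → min 6
[13, 6, 9, 18] → min 6
[6, 9, 18, 10] → min 6
[9, 18, 10, 20] → min 9
[18, 10, 20, 5] → min 5
[10, 20, 5, 15] → min 5
[20, 5, 15, 18] → min 5
[5, 15, 18, 19] → min 5
[15, 18, 19, 14] → min 14
[18, 19, 14, 12] → min 12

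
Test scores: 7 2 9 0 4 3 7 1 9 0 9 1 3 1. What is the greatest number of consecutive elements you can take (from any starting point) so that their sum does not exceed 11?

3

Extend to the right; shrink from the left whenever the sum exceeds 11:
[7] sum 7 len 1
[7, 2] sum 9 len 2
[2, 9] sum 11 len 2
[2, 9, 0] sum 11 len 3
[0, 4] sum 4 len 2
[0, 4, 3] sum 7 len 3
[3, 7] sum 10 len 2
[3, 7, 1] sum 11 len 3
[1, 9] sum 10 len 2
[1, 9, 0] sum 10 len 3
[0, 9] sum 9 len 2
[0, 9, 1] sum 10 len 3
[1, 3] sum 4 len 2
[1, 3, 1] sum 5 len 3
Longest length seen: 3.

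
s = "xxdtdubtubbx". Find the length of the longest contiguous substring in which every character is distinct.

[x] len 1
[x] len 1
[x, d] len 2
[x, d, t] len 3
[t, d] len 2
[t, d, u] len 3
[t, d, u, b] len 4
[d, u, b, t] len 4
[b, t, u] len 3
[t, u, b] len 3
[b] len 1
[b, x] len 2
Longest all-distinct length: 4.

4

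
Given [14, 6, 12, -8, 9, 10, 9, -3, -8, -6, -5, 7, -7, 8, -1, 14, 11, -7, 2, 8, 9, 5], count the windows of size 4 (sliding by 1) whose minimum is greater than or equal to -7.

(14, 6, 12, -8) → min -8
(6, 12, -8, 9) → min -8
(12, -8, 9, 10) → min -8
(-8, 9, 10, 9) → min -8
(9, 10, 9, -3) → min -3  ≥ -7 ✓
(10, 9, -3, -8) → min -8
(9, -3, -8, -6) → min -8
(-3, -8, -6, -5) → min -8
(-8, -6, -5, 7) → min -8
(-6, -5, 7, -7) → min -7  ≥ -7 ✓
(-5, 7, -7, 8) → min -7  ≥ -7 ✓
(7, -7, 8, -1) → min -7  ≥ -7 ✓
(-7, 8, -1, 14) → min -7  ≥ -7 ✓
(8, -1, 14, 11) → min -1  ≥ -7 ✓
(-1, 14, 11, -7) → min -7  ≥ -7 ✓
(14, 11, -7, 2) → min -7  ≥ -7 ✓
(11, -7, 2, 8) → min -7  ≥ -7 ✓
(-7, 2, 8, 9) → min -7  ≥ -7 ✓
(2, 8, 9, 5) → min 2  ≥ -7 ✓
11 windows satisfy the condition.

11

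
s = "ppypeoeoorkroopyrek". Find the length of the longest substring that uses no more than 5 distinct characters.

[p] 1 distinct, len 1
[p, p] 1 distinct, len 2
[p, p, y] 2 distinct, len 3
[p, p, y, p] 2 distinct, len 4
[p, p, y, p, e] 3 distinct, len 5
[p, p, y, p, e, o] 4 distinct, len 6
[p, p, y, p, e, o, e] 4 distinct, len 7
[p, p, y, p, e, o, e, o] 4 distinct, len 8
[p, p, y, p, e, o, e, o, o] 4 distinct, len 9
[p, p, y, p, e, o, e, o, o, r] 5 distinct, len 10
[p, e, o, e, o, o, r, k] 5 distinct, len 8
[p, e, o, e, o, o, r, k, r] 5 distinct, len 9
[p, e, o, e, o, o, r, k, r, o] 5 distinct, len 10
[p, e, o, e, o, o, r, k, r, o, o] 5 distinct, len 11
[p, e, o, e, o, o, r, k, r, o, o, p] 5 distinct, len 12
[o, o, r, k, r, o, o, p, y] 5 distinct, len 9
[o, o, r, k, r, o, o, p, y, r] 5 distinct, len 10
[r, o, o, p, y, r, e] 5 distinct, len 7
[p, y, r, e, k] 5 distinct, len 5
Longest length with ≤5 distinct: 12.

12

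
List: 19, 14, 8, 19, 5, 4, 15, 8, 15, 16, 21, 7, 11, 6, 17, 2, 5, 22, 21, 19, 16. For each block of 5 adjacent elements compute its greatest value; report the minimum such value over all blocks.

(19, 14, 8, 19, 5) → max 19
(14, 8, 19, 5, 4) → max 19
(8, 19, 5, 4, 15) → max 19
(19, 5, 4, 15, 8) → max 19
(5, 4, 15, 8, 15) → max 15
(4, 15, 8, 15, 16) → max 16
(15, 8, 15, 16, 21) → max 21
(8, 15, 16, 21, 7) → max 21
(15, 16, 21, 7, 11) → max 21
(16, 21, 7, 11, 6) → max 21
(21, 7, 11, 6, 17) → max 21
(7, 11, 6, 17, 2) → max 17
(11, 6, 17, 2, 5) → max 17
(6, 17, 2, 5, 22) → max 22
(17, 2, 5, 22, 21) → max 22
(2, 5, 22, 21, 19) → max 22
(5, 22, 21, 19, 16) → max 22
Minimum of these is 15.

15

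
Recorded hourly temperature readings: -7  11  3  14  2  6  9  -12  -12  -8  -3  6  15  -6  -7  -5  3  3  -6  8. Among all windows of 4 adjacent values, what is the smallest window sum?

[-7, 11, 3, 14] → sum 21
[11, 3, 14, 2] → sum 30
[3, 14, 2, 6] → sum 25
[14, 2, 6, 9] → sum 31
[2, 6, 9, -12] → sum 5
[6, 9, -12, -12] → sum -9
[9, -12, -12, -8] → sum -23
[-12, -12, -8, -3] → sum -35
[-12, -8, -3, 6] → sum -17
[-8, -3, 6, 15] → sum 10
[-3, 6, 15, -6] → sum 12
[6, 15, -6, -7] → sum 8
[15, -6, -7, -5] → sum -3
[-6, -7, -5, 3] → sum -15
[-7, -5, 3, 3] → sum -6
[-5, 3, 3, -6] → sum -5
[3, 3, -6, 8] → sum 8
Smallest of these is -35.

-35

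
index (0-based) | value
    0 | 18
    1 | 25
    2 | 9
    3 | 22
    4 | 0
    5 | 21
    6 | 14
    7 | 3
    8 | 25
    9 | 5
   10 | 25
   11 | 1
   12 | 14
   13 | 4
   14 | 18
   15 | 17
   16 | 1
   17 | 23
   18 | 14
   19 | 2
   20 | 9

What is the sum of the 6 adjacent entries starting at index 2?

69

Elements at indices 2..7: 9, 22, 0, 21, 14, 3
sum(9, 22, 0, 21, 14, 3) = 69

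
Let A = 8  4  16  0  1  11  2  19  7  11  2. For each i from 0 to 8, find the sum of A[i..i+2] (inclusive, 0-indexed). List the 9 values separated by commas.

28, 20, 17, 12, 14, 32, 28, 37, 20

8 4 16 → sum 28
4 16 0 → sum 20
16 0 1 → sum 17
0 1 11 → sum 12
1 11 2 → sum 14
11 2 19 → sum 32
2 19 7 → sum 28
19 7 11 → sum 37
7 11 2 → sum 20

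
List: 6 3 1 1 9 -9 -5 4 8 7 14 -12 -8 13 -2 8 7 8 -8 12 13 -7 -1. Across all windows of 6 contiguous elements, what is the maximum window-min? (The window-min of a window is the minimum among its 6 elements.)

-8

6 3 1 1 9 -9 → min -9
3 1 1 9 -9 -5 → min -9
1 1 9 -9 -5 4 → min -9
1 9 -9 -5 4 8 → min -9
9 -9 -5 4 8 7 → min -9
-9 -5 4 8 7 14 → min -9
-5 4 8 7 14 -12 → min -12
4 8 7 14 -12 -8 → min -12
8 7 14 -12 -8 13 → min -12
7 14 -12 -8 13 -2 → min -12
14 -12 -8 13 -2 8 → min -12
-12 -8 13 -2 8 7 → min -12
-8 13 -2 8 7 8 → min -8
13 -2 8 7 8 -8 → min -8
-2 8 7 8 -8 12 → min -8
8 7 8 -8 12 13 → min -8
7 8 -8 12 13 -7 → min -8
8 -8 12 13 -7 -1 → min -8
Maximum of these is -8.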